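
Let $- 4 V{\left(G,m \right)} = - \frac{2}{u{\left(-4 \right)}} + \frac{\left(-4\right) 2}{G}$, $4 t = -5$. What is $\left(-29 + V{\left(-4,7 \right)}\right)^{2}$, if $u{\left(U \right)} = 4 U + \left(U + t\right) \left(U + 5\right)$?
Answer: $\frac{25190361}{28900} \approx 871.64$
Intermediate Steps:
$t = - \frac{5}{4}$ ($t = \frac{1}{4} \left(-5\right) = - \frac{5}{4} \approx -1.25$)
$u{\left(U \right)} = 4 U + \left(5 + U\right) \left(- \frac{5}{4} + U\right)$ ($u{\left(U \right)} = 4 U + \left(U - \frac{5}{4}\right) \left(U + 5\right) = 4 U + \left(- \frac{5}{4} + U\right) \left(5 + U\right) = 4 U + \left(5 + U\right) \left(- \frac{5}{4} + U\right)$)
$V{\left(G,m \right)} = - \frac{2}{85} + \frac{2}{G}$ ($V{\left(G,m \right)} = - \frac{- \frac{2}{- \frac{25}{4} + \left(-4\right)^{2} + \frac{31}{4} \left(-4\right)} + \frac{\left(-4\right) 2}{G}}{4} = - \frac{- \frac{2}{- \frac{25}{4} + 16 - 31} - \frac{8}{G}}{4} = - \frac{- \frac{2}{- \frac{85}{4}} - \frac{8}{G}}{4} = - \frac{\left(-2\right) \left(- \frac{4}{85}\right) - \frac{8}{G}}{4} = - \frac{\frac{8}{85} - \frac{8}{G}}{4} = - \frac{2}{85} + \frac{2}{G}$)
$\left(-29 + V{\left(-4,7 \right)}\right)^{2} = \left(-29 + \left(- \frac{2}{85} + \frac{2}{-4}\right)\right)^{2} = \left(-29 + \left(- \frac{2}{85} + 2 \left(- \frac{1}{4}\right)\right)\right)^{2} = \left(-29 - \frac{89}{170}\right)^{2} = \left(- \frac{5019}{170}\right)^{2} = \frac{25190361}{28900}$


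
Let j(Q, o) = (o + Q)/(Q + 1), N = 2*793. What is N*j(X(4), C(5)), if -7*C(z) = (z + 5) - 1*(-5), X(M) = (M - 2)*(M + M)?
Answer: 153842/119 ≈ 1292.8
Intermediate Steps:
X(M) = 2*M*(-2 + M) (X(M) = (-2 + M)*(2*M) = 2*M*(-2 + M))
C(z) = -10/7 - z/7 (C(z) = -((z + 5) - 1*(-5))/7 = -((5 + z) + 5)/7 = -(10 + z)/7 = -10/7 - z/7)
N = 1586
j(Q, o) = (Q + o)/(1 + Q)
N*j(X(4), C(5)) = 1586*((2*4*(-2 + 4) + (-10/7 - ⅐*5))/(1 + 2*4*(-2 + 4))) = 1586*((2*4*2 + (-10/7 - 5/7))/(1 + 2*4*2)) = 1586*((16 - 15/7)/(1 + 16)) = 1586*((97/7)/17) = 1586*((1/17)*(97/7)) = 1586*(97/119) = 153842/119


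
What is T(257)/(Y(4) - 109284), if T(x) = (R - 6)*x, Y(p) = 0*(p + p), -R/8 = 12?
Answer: 4369/18214 ≈ 0.23987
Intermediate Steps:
R = -96 (R = -8*12 = -96)
Y(p) = 0 (Y(p) = 0*(2*p) = 0)
T(x) = -102*x (T(x) = (-96 - 6)*x = -102*x)
T(257)/(Y(4) - 109284) = (-102*257)/(0 - 109284) = -26214/(-109284) = -26214*(-1/109284) = 4369/18214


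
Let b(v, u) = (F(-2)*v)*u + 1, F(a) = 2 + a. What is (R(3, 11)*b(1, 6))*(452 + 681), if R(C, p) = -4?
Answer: -4532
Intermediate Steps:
b(v, u) = 1 (b(v, u) = ((2 - 2)*v)*u + 1 = (0*v)*u + 1 = 0*u + 1 = 0 + 1 = 1)
(R(3, 11)*b(1, 6))*(452 + 681) = (-4*1)*(452 + 681) = -4*1133 = -4532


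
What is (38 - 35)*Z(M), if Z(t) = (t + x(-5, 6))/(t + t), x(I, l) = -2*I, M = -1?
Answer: -27/2 ≈ -13.500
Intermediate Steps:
Z(t) = (10 + t)/(2*t) (Z(t) = (t - 2*(-5))/(t + t) = (t + 10)/((2*t)) = (10 + t)*(1/(2*t)) = (10 + t)/(2*t))
(38 - 35)*Z(M) = (38 - 35)*((1/2)*(10 - 1)/(-1)) = 3*((1/2)*(-1)*9) = 3*(-9/2) = -27/2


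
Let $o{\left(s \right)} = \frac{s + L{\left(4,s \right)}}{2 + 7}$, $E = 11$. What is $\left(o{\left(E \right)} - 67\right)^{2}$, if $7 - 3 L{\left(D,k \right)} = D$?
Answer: $\frac{38809}{9} \approx 4312.1$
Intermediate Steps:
$L{\left(D,k \right)} = \frac{7}{3} - \frac{D}{3}$
$o{\left(s \right)} = \frac{1}{9} + \frac{s}{9}$ ($o{\left(s \right)} = \frac{s + \left(\frac{7}{3} - \frac{4}{3}\right)}{2 + 7} = \frac{s + \left(\frac{7}{3} - \frac{4}{3}\right)}{9} = \left(s + 1\right) \frac{1}{9} = \left(1 + s\right) \frac{1}{9} = \frac{1}{9} + \frac{s}{9}$)
$\left(o{\left(E \right)} - 67\right)^{2} = \left(\left(\frac{1}{9} + \frac{1}{9} \cdot 11\right) - 67\right)^{2} = \left(\left(\frac{1}{9} + \frac{11}{9}\right) - 67\right)^{2} = \left(\frac{4}{3} - 67\right)^{2} = \left(- \frac{197}{3}\right)^{2} = \frac{38809}{9}$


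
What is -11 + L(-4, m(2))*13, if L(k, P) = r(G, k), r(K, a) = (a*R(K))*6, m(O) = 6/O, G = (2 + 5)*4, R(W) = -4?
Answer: 1237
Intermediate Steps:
G = 28 (G = 7*4 = 28)
r(K, a) = -24*a (r(K, a) = (a*(-4))*6 = -4*a*6 = -24*a)
L(k, P) = -24*k
-11 + L(-4, m(2))*13 = -11 - 24*(-4)*13 = -11 + 96*13 = -11 + 1248 = 1237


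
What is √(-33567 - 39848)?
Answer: I*√73415 ≈ 270.95*I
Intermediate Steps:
√(-33567 - 39848) = √(-73415) = I*√73415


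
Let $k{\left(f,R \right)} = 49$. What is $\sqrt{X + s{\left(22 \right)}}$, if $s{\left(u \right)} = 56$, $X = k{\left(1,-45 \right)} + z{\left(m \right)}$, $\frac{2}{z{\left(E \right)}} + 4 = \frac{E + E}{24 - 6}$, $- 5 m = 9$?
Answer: $\frac{\sqrt{46095}}{21} \approx 10.224$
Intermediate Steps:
$m = - \frac{9}{5}$ ($m = \left(- \frac{1}{5}\right) 9 = - \frac{9}{5} \approx -1.8$)
$z{\left(E \right)} = \frac{2}{-4 + \frac{E}{9}}$ ($z{\left(E \right)} = \frac{2}{-4 + \frac{E + E}{24 - 6}} = \frac{2}{-4 + \frac{2 E}{18}} = \frac{2}{-4 + 2 E \frac{1}{18}} = \frac{2}{-4 + \frac{E}{9}}$)
$X = \frac{1019}{21}$ ($X = 49 + \frac{18}{-36 - \frac{9}{5}} = 49 + \frac{18}{- \frac{189}{5}} = 49 + 18 \left(- \frac{5}{189}\right) = 49 - \frac{10}{21} = \frac{1019}{21} \approx 48.524$)
$\sqrt{X + s{\left(22 \right)}} = \sqrt{\frac{1019}{21} + 56} = \sqrt{\frac{2195}{21}} = \frac{\sqrt{46095}}{21}$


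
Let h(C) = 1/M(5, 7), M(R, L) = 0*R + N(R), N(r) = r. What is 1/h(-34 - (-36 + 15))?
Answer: 5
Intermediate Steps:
M(R, L) = R (M(R, L) = 0*R + R = 0 + R = R)
h(C) = ⅕ (h(C) = 1/5 = ⅕)
1/h(-34 - (-36 + 15)) = 1/(⅕) = 5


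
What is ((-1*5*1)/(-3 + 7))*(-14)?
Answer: 35/2 ≈ 17.500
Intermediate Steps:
((-1*5*1)/(-3 + 7))*(-14) = (-5*1/4)*(-14) = -5*¼*(-14) = -5/4*(-14) = 35/2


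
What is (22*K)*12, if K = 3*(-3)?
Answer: -2376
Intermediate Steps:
K = -9
(22*K)*12 = (22*(-9))*12 = -198*12 = -2376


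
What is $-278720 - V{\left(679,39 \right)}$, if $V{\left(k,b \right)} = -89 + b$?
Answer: $-278670$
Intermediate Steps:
$-278720 - V{\left(679,39 \right)} = -278720 - \left(-89 + 39\right) = -278720 - -50 = -278720 + 50 = -278670$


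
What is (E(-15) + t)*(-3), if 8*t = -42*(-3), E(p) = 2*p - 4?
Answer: 219/4 ≈ 54.750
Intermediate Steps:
E(p) = -4 + 2*p
t = 63/4 (t = (-42*(-3))/8 = (⅛)*126 = 63/4 ≈ 15.750)
(E(-15) + t)*(-3) = ((-4 + 2*(-15)) + 63/4)*(-3) = ((-4 - 30) + 63/4)*(-3) = (-34 + 63/4)*(-3) = -73/4*(-3) = 219/4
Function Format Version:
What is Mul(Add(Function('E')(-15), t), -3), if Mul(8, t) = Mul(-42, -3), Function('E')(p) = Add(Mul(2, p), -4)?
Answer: Rational(219, 4) ≈ 54.750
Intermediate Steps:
Function('E')(p) = Add(-4, Mul(2, p))
t = Rational(63, 4) (t = Mul(Rational(1, 8), Mul(-42, -3)) = Mul(Rational(1, 8), 126) = Rational(63, 4) ≈ 15.750)
Mul(Add(Function('E')(-15), t), -3) = Mul(Add(Add(-4, Mul(2, -15)), Rational(63, 4)), -3) = Mul(Add(Add(-4, -30), Rational(63, 4)), -3) = Mul(Add(-34, Rational(63, 4)), -3) = Mul(Rational(-73, 4), -3) = Rational(219, 4)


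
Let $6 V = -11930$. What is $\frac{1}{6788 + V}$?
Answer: $\frac{3}{14399} \approx 0.00020835$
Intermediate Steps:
$V = - \frac{5965}{3}$ ($V = \frac{1}{6} \left(-11930\right) = - \frac{5965}{3} \approx -1988.3$)
$\frac{1}{6788 + V} = \frac{1}{6788 - \frac{5965}{3}} = \frac{1}{\frac{14399}{3}} = \frac{3}{14399}$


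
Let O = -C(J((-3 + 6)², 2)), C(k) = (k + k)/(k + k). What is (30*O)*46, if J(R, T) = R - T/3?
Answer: -1380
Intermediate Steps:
J(R, T) = R - T/3
C(k) = 1 (C(k) = (2*k)/((2*k)) = (2*k)*(1/(2*k)) = 1)
O = -1 (O = -1*1 = -1)
(30*O)*46 = (30*(-1))*46 = -30*46 = -1380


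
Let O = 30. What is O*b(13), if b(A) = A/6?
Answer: 65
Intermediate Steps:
b(A) = A/6 (b(A) = A*(1/6) = A/6)
O*b(13) = 30*((1/6)*13) = 30*(13/6) = 65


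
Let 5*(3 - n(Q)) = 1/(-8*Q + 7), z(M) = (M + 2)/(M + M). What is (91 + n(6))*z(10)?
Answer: 57813/1025 ≈ 56.403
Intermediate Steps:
z(M) = (2 + M)/(2*M) (z(M) = (2 + M)/((2*M)) = (2 + M)*(1/(2*M)) = (2 + M)/(2*M))
n(Q) = 3 - 1/(5*(7 - 8*Q)) (n(Q) = 3 - 1/(5*(-8*Q + 7)) = 3 - 1/(5*(7 - 8*Q)))
(91 + n(6))*z(10) = (91 + 8*(-13 + 15*6)/(5*(-7 + 8*6)))*((½)*(2 + 10)/10) = (91 + 8*(-13 + 90)/(5*(-7 + 48)))*((½)*(⅒)*12) = (91 + (8/5)*77/41)*(⅗) = (91 + (8/5)*(1/41)*77)*(⅗) = (91 + 616/205)*(⅗) = (19271/205)*(⅗) = 57813/1025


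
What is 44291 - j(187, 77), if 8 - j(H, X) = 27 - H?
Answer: 44123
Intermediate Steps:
j(H, X) = -19 + H (j(H, X) = 8 - (27 - H) = 8 + (-27 + H) = -19 + H)
44291 - j(187, 77) = 44291 - (-19 + 187) = 44291 - 1*168 = 44291 - 168 = 44123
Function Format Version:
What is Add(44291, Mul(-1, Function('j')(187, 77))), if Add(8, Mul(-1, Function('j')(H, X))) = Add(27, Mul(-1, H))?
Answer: 44123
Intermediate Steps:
Function('j')(H, X) = Add(-19, H) (Function('j')(H, X) = Add(8, Mul(-1, Add(27, Mul(-1, H)))) = Add(8, Add(-27, H)) = Add(-19, H))
Add(44291, Mul(-1, Function('j')(187, 77))) = Add(44291, Mul(-1, Add(-19, 187))) = Add(44291, Mul(-1, 168)) = Add(44291, -168) = 44123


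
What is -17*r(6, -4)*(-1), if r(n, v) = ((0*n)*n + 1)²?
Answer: 17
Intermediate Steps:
r(n, v) = 1 (r(n, v) = (0*n + 1)² = (0 + 1)² = 1² = 1)
-17*r(6, -4)*(-1) = -17*1*(-1) = -17*(-1) = 17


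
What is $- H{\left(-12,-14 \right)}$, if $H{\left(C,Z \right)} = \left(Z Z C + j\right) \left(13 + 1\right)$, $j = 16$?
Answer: $32704$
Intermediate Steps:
$H{\left(C,Z \right)} = 224 + 14 C Z^{2}$ ($H{\left(C,Z \right)} = \left(Z Z C + 16\right) \left(13 + 1\right) = \left(Z^{2} C + 16\right) 14 = \left(C Z^{2} + 16\right) 14 = \left(16 + C Z^{2}\right) 14 = 224 + 14 C Z^{2}$)
$- H{\left(-12,-14 \right)} = - (224 + 14 \left(-12\right) \left(-14\right)^{2}) = - (224 + 14 \left(-12\right) 196) = - (224 - 32928) = \left(-1\right) \left(-32704\right) = 32704$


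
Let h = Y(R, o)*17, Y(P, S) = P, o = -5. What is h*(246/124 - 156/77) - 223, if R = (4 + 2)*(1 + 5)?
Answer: -593807/2387 ≈ -248.77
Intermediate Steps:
R = 36 (R = 6*6 = 36)
h = 612 (h = 36*17 = 612)
h*(246/124 - 156/77) - 223 = 612*(246/124 - 156/77) - 223 = 612*(246*(1/124) - 156*1/77) - 223 = 612*(123/62 - 156/77) - 223 = 612*(-201/4774) - 223 = -61506/2387 - 223 = -593807/2387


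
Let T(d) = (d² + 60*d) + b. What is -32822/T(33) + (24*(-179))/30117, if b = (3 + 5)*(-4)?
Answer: -333849042/30488443 ≈ -10.950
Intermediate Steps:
b = -32 (b = 8*(-4) = -32)
T(d) = -32 + d² + 60*d (T(d) = (d² + 60*d) - 32 = -32 + d² + 60*d)
-32822/T(33) + (24*(-179))/30117 = -32822/(-32 + 33² + 60*33) + (24*(-179))/30117 = -32822/(-32 + 1089 + 1980) - 4296*1/30117 = -32822/3037 - 1432/10039 = -333849042/30488443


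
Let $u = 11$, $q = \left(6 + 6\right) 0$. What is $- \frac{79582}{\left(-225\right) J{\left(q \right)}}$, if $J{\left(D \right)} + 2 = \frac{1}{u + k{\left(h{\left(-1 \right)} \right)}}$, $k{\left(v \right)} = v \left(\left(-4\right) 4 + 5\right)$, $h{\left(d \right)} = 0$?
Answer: $- \frac{875402}{4725} \approx -185.27$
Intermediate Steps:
$q = 0$ ($q = 12 \cdot 0 = 0$)
$k{\left(v \right)} = - 11 v$ ($k{\left(v \right)} = v \left(-16 + 5\right) = v \left(-11\right) = - 11 v$)
$J{\left(D \right)} = - \frac{21}{11}$ ($J{\left(D \right)} = -2 + \frac{1}{11 - 0} = -2 + \frac{1}{11 + 0} = -2 + \frac{1}{11} = - \frac{21}{11}$)
$- \frac{79582}{\left(-225\right) J{\left(q \right)}} = - \frac{79582}{\left(-225\right) \left(- \frac{21}{11}\right)} = - \frac{79582}{\frac{4725}{11}} = \left(-79582\right) \frac{11}{4725} = - \frac{875402}{4725}$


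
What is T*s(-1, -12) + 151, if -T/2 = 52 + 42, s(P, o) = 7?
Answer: -1165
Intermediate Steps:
T = -188 (T = -2*(52 + 42) = -2*94 = -188)
T*s(-1, -12) + 151 = -188*7 + 151 = -1316 + 151 = -1165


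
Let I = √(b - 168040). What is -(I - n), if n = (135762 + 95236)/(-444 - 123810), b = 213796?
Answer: -115499/62127 - 6*√1271 ≈ -215.77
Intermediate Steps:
I = 6*√1271 (I = √(213796 - 168040) = √45756 = 6*√1271 ≈ 213.91)
n = -115499/62127 (n = 230998/(-124254) = 230998*(-1/124254) = -115499/62127 ≈ -1.8591)
-(I - n) = -(6*√1271 - 1*(-115499/62127)) = -(6*√1271 + 115499/62127) = -(115499/62127 + 6*√1271) = -115499/62127 - 6*√1271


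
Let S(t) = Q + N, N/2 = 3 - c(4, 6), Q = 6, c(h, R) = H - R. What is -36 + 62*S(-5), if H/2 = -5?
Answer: 2692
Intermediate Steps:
H = -10 (H = 2*(-5) = -10)
c(h, R) = -10 - R
N = 38 (N = 2*(3 - (-10 - 1*6)) = 2*(3 - (-10 - 6)) = 2*(3 - 1*(-16)) = 2*(3 + 16) = 2*19 = 38)
S(t) = 44 (S(t) = 6 + 38 = 44)
-36 + 62*S(-5) = -36 + 62*44 = -36 + 2728 = 2692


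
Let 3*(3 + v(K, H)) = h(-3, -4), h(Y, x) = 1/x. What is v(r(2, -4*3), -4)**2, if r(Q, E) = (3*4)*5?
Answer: 1369/144 ≈ 9.5069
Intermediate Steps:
r(Q, E) = 60 (r(Q, E) = 12*5 = 60)
h(Y, x) = 1/x
v(K, H) = -37/12 (v(K, H) = -3 + (1/3)/(-4) = -3 + (1/3)*(-1/4) = -3 - 1/12 = -37/12)
v(r(2, -4*3), -4)**2 = (-37/12)**2 = 1369/144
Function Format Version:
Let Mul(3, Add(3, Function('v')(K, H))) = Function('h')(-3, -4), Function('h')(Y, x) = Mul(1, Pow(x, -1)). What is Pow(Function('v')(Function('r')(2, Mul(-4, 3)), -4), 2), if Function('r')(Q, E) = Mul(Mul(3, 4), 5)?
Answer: Rational(1369, 144) ≈ 9.5069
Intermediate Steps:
Function('r')(Q, E) = 60 (Function('r')(Q, E) = Mul(12, 5) = 60)
Function('h')(Y, x) = Pow(x, -1)
Function('v')(K, H) = Rational(-37, 12) (Function('v')(K, H) = Add(-3, Mul(Rational(1, 3), Pow(-4, -1))) = Add(-3, Mul(Rational(1, 3), Rational(-1, 4))) = Add(-3, Rational(-1, 12)) = Rational(-37, 12))
Pow(Function('v')(Function('r')(2, Mul(-4, 3)), -4), 2) = Pow(Rational(-37, 12), 2) = Rational(1369, 144)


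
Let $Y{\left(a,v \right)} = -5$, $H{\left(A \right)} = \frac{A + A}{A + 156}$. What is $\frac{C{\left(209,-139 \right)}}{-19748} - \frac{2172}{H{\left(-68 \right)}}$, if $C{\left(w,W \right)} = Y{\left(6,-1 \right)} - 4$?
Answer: $\frac{471819369}{335716} \approx 1405.4$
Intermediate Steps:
$H{\left(A \right)} = \frac{2 A}{156 + A}$
$C{\left(w,W \right)} = -9$ ($C{\left(w,W \right)} = -5 - 4 = -9$)
$\frac{C{\left(209,-139 \right)}}{-19748} - \frac{2172}{H{\left(-68 \right)}} = - \frac{9}{-19748} - \frac{2172}{2 \left(-68\right) \frac{1}{156 - 68}} = \left(-9\right) \left(- \frac{1}{19748}\right) - \frac{2172}{2 \left(-68\right) \frac{1}{88}} = \frac{9}{19748} - \frac{2172}{2 \left(-68\right) \frac{1}{88}} = \frac{9}{19748} - \frac{2172}{- \frac{17}{11}} = \frac{9}{19748} - - \frac{23892}{17} = \frac{9}{19748} + \frac{23892}{17} = \frac{471819369}{335716}$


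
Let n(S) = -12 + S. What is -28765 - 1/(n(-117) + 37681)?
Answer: -1080183281/37552 ≈ -28765.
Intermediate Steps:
-28765 - 1/(n(-117) + 37681) = -28765 - 1/((-12 - 117) + 37681) = -28765 - 1/(-129 + 37681) = -28765 - 1/37552 = -1080183281/37552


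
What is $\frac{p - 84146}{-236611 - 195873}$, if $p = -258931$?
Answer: $\frac{343077}{432484} \approx 0.79327$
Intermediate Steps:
$\frac{p - 84146}{-236611 - 195873} = \frac{-258931 - 84146}{-236611 - 195873} = \frac{-258931 - 84146}{-432484} = \left(-343077\right) \left(- \frac{1}{432484}\right) = \frac{343077}{432484}$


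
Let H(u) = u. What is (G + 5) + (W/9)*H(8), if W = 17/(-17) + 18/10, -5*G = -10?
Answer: 347/45 ≈ 7.7111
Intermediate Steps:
G = 2 (G = -1/5*(-10) = 2)
W = 4/5 (W = 17*(-1/17) + 18*(1/10) = -1 + 9/5 = 4/5 ≈ 0.80000)
(G + 5) + (W/9)*H(8) = (2 + 5) + ((4/5)/9)*8 = 7 + ((4/5)*(1/9))*8 = 7 + (4/45)*8 = 7 + 32/45 = 347/45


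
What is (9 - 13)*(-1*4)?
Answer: 16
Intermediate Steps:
(9 - 13)*(-1*4) = -4*(-4) = 16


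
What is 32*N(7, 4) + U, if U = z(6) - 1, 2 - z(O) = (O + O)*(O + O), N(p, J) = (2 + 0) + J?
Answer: 49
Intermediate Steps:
N(p, J) = 2 + J
z(O) = 2 - 4*O² (z(O) = 2 - (O + O)*(O + O) = 2 - 2*O*2*O = 2 - 4*O²)
U = -143 (U = (2 - 4*6²) - 1 = (2 - 4*36) - 1 = (2 - 144) - 1 = -142 - 1 = -143)
32*N(7, 4) + U = 32*(2 + 4) - 143 = 32*6 - 143 = 192 - 143 = 49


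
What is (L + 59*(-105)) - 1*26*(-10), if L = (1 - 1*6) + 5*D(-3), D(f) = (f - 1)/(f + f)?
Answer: -17810/3 ≈ -5936.7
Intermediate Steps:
D(f) = (-1 + f)/(2*f) (D(f) = (-1 + f)/((2*f)) = (-1 + f)*(1/(2*f)) = (-1 + f)/(2*f))
L = -5/3 (L = (1 - 1*6) + 5*((½)*(-1 - 3)/(-3)) = (1 - 6) + 5*((½)*(-⅓)*(-4)) = -5 + 5*(⅔) = -5 + 10/3 = -5/3 ≈ -1.6667)
(L + 59*(-105)) - 1*26*(-10) = (-5/3 + 59*(-105)) - 1*26*(-10) = (-5/3 - 6195) - 26*(-10) = -18590/3 - 1*(-260) = -18590/3 + 260 = -17810/3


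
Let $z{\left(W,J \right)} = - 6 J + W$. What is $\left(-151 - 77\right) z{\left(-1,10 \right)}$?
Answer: $13908$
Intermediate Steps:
$z{\left(W,J \right)} = W - 6 J$
$\left(-151 - 77\right) z{\left(-1,10 \right)} = \left(-151 - 77\right) \left(-1 - 60\right) = - 228 \left(-1 - 60\right) = \left(-228\right) \left(-61\right) = 13908$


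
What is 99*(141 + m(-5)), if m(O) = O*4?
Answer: 11979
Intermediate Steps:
m(O) = 4*O
99*(141 + m(-5)) = 99*(141 + 4*(-5)) = 99*(141 - 20) = 99*121 = 11979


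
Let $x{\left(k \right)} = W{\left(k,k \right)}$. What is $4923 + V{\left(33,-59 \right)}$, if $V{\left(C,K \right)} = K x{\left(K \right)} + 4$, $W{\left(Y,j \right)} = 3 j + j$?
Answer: $18851$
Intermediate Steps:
$W{\left(Y,j \right)} = 4 j$
$x{\left(k \right)} = 4 k$
$V{\left(C,K \right)} = 4 + 4 K^{2}$ ($V{\left(C,K \right)} = K 4 K + 4 = 4 K^{2} + 4 = 4 + 4 K^{2}$)
$4923 + V{\left(33,-59 \right)} = 4923 + \left(4 + 4 \left(-59\right)^{2}\right) = 4923 + \left(4 + 4 \cdot 3481\right) = 4923 + \left(4 + 13924\right) = 4923 + 13928 = 18851$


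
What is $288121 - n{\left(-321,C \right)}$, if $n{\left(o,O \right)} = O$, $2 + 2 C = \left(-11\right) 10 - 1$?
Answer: $\frac{576355}{2} \approx 2.8818 \cdot 10^{5}$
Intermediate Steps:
$C = - \frac{113}{2}$ ($C = -1 + \frac{\left(-11\right) 10 - 1}{2} = -1 + \frac{-110 - 1}{2} = -1 + \frac{1}{2} \left(-111\right) = -1 - \frac{111}{2} = - \frac{113}{2} \approx -56.5$)
$288121 - n{\left(-321,C \right)} = 288121 - - \frac{113}{2} = 288121 + \frac{113}{2} = \frac{576355}{2}$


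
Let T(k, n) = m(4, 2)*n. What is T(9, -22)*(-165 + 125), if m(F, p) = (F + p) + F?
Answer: 8800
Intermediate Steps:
m(F, p) = p + 2*F
T(k, n) = 10*n (T(k, n) = (2 + 2*4)*n = (2 + 8)*n = 10*n)
T(9, -22)*(-165 + 125) = (10*(-22))*(-165 + 125) = -220*(-40) = 8800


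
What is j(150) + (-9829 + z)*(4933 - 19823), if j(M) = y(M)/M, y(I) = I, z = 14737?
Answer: -73080119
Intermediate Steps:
j(M) = 1 (j(M) = M/M = 1)
j(150) + (-9829 + z)*(4933 - 19823) = 1 + (-9829 + 14737)*(4933 - 19823) = 1 + 4908*(-14890) = 1 - 73080120 = -73080119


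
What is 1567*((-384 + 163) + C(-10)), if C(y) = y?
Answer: -361977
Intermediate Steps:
1567*((-384 + 163) + C(-10)) = 1567*((-384 + 163) - 10) = 1567*(-221 - 10) = 1567*(-231) = -361977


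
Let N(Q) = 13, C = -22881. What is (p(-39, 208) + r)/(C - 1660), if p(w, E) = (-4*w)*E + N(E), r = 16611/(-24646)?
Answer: -800017195/604837486 ≈ -1.3227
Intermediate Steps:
r = -16611/24646 (r = 16611*(-1/24646) = -16611/24646 ≈ -0.67398)
p(w, E) = 13 - 4*E*w (p(w, E) = (-4*w)*E + 13 = -4*E*w + 13 = 13 - 4*E*w)
(p(-39, 208) + r)/(C - 1660) = ((13 - 4*208*(-39)) - 16611/24646)/(-22881 - 1660) = ((13 + 32448) - 16611/24646)/(-24541) = (32461 - 16611/24646)*(-1/24541) = (800017195/24646)*(-1/24541) = -800017195/604837486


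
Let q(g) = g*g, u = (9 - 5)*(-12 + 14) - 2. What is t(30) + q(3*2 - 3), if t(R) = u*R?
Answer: 189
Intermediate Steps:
u = 6 (u = 4*2 - 2 = 8 - 2 = 6)
q(g) = g²
t(R) = 6*R
t(30) + q(3*2 - 3) = 6*30 + (3*2 - 3)² = 180 + (6 - 3)² = 180 + 3² = 180 + 9 = 189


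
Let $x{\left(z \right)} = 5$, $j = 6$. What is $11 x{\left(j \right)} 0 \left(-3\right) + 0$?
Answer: $0$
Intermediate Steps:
$11 x{\left(j \right)} 0 \left(-3\right) + 0 = 11 \cdot 5 \cdot 0 \left(-3\right) + 0 = 11 \cdot 0 \left(-3\right) + 0 = 11 \cdot 0 + 0 = 0 + 0 = 0$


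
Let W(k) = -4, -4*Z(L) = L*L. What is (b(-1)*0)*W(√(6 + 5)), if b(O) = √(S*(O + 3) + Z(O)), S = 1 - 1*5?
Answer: 0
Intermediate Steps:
Z(L) = -L²/4 (Z(L) = -L*L/4 = -L²/4)
S = -4 (S = 1 - 5 = -4)
b(O) = √(-12 - 4*O - O²/4) (b(O) = √(-4*(O + 3) - O²/4) = √(-4*(3 + O) - O²/4) = √((-12 - 4*O) - O²/4) = √(-12 - 4*O - O²/4))
(b(-1)*0)*W(√(6 + 5)) = ((√(-48 - 1*(-1)² - 16*(-1))/2)*0)*(-4) = ((√(-48 - 1*1 + 16)/2)*0)*(-4) = ((√(-48 - 1 + 16)/2)*0)*(-4) = ((√(-33)/2)*0)*(-4) = (((I*√33)/2)*0)*(-4) = ((I*√33/2)*0)*(-4) = 0*(-4) = 0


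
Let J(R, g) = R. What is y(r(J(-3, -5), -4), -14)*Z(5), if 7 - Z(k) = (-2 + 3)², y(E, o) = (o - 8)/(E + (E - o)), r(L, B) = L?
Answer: -33/2 ≈ -16.500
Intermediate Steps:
y(E, o) = (-8 + o)/(-o + 2*E)
Z(k) = 6 (Z(k) = 7 - (-2 + 3)² = 7 - 1*1² = 7 - 1*1 = 7 - 1 = 6)
y(r(J(-3, -5), -4), -14)*Z(5) = ((-8 - 14)/(-1*(-14) + 2*(-3)))*6 = (-22/(14 - 6))*6 = (-22/8)*6 = ((⅛)*(-22))*6 = -11/4*6 = -33/2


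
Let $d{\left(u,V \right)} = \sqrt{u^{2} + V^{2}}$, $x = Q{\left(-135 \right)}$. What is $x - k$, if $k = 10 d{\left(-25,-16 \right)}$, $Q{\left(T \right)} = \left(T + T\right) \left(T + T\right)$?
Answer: $72900 - 10 \sqrt{881} \approx 72603.0$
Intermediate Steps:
$Q{\left(T \right)} = 4 T^{2}$ ($Q{\left(T \right)} = 2 T 2 T = 4 T^{2}$)
$x = 72900$ ($x = 4 \left(-135\right)^{2} = 4 \cdot 18225 = 72900$)
$d{\left(u,V \right)} = \sqrt{V^{2} + u^{2}}$
$k = 10 \sqrt{881}$ ($k = 10 \sqrt{\left(-16\right)^{2} + \left(-25\right)^{2}} = 10 \sqrt{256 + 625} = 10 \sqrt{881} \approx 296.82$)
$x - k = 72900 - 10 \sqrt{881}$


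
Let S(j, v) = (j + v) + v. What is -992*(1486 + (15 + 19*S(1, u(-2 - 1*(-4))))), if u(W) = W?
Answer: -1583232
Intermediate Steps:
S(j, v) = j + 2*v
-992*(1486 + (15 + 19*S(1, u(-2 - 1*(-4))))) = -992*(1486 + (15 + 19*(1 + 2*(-2 - 1*(-4))))) = -992*(1486 + (15 + 19*(1 + 2*(-2 + 4)))) = -992*(1486 + (15 + 19*(1 + 2*2))) = -992*(1486 + (15 + 19*(1 + 4))) = -992*(1486 + (15 + 19*5)) = -992*(1486 + (15 + 95)) = -992*(1486 + 110) = -992*1596 = -1583232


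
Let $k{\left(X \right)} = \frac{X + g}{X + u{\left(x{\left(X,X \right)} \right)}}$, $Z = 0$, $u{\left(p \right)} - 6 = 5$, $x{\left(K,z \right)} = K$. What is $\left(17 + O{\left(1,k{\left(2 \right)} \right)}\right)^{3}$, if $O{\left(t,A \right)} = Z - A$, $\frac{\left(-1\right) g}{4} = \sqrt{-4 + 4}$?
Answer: $\frac{10503459}{2197} \approx 4780.8$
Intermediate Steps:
$u{\left(p \right)} = 11$ ($u{\left(p \right)} = 6 + 5 = 11$)
$g = 0$ ($g = - 4 \sqrt{-4 + 4} = - 4 \sqrt{0} = \left(-4\right) 0 = 0$)
$k{\left(X \right)} = \frac{X}{11 + X}$ ($k{\left(X \right)} = \frac{X + 0}{X + 11} = \frac{X}{11 + X}$)
$O{\left(t,A \right)} = - A$ ($O{\left(t,A \right)} = 0 - A = - A$)
$\left(17 + O{\left(1,k{\left(2 \right)} \right)}\right)^{3} = \left(17 - \frac{2}{11 + 2}\right)^{3} = \left(17 - \frac{2}{13}\right)^{3} = \left(\frac{219}{13}\right)^{3} = \frac{10503459}{2197}$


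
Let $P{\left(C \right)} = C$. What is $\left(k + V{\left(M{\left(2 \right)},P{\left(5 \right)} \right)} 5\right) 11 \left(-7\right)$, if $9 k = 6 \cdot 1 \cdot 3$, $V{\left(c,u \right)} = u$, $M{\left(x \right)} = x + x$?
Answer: $-2079$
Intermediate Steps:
$M{\left(x \right)} = 2 x$
$k = 2$ ($k = \frac{6 \cdot 1 \cdot 3}{9} = \frac{6 \cdot 3}{9} = \frac{1}{9} \cdot 18 = 2$)
$\left(k + V{\left(M{\left(2 \right)},P{\left(5 \right)} \right)} 5\right) 11 \left(-7\right) = \left(2 + 5 \cdot 5\right) 11 \left(-7\right) = \left(2 + 25\right) 11 \left(-7\right) = 27 \cdot 11 \left(-7\right) = 297 \left(-7\right) = -2079$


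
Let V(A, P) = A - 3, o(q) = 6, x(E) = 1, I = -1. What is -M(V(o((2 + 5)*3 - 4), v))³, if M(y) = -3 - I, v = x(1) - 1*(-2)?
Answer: 8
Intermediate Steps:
v = 3 (v = 1 - 1*(-2) = 1 + 2 = 3)
V(A, P) = -3 + A
M(y) = -2 (M(y) = -3 - 1*(-1) = -3 + 1 = -2)
-M(V(o((2 + 5)*3 - 4), v))³ = -1*(-2)³ = -1*(-8) = 8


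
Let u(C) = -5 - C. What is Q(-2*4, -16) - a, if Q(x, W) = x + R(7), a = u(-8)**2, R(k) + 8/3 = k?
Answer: -38/3 ≈ -12.667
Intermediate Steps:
R(k) = -8/3 + k
a = 9 (a = (-5 - 1*(-8))**2 = (-5 + 8)**2 = 3**2 = 9)
Q(x, W) = 13/3 + x (Q(x, W) = x + (-8/3 + 7) = x + 13/3 = 13/3 + x)
Q(-2*4, -16) - a = (13/3 - 2*4) - 1*9 = (13/3 - 8) - 9 = -11/3 - 9 = -38/3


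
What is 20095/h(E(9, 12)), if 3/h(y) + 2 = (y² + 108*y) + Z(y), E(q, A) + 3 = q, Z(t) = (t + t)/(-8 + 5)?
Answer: 4541470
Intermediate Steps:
Z(t) = -2*t/3 (Z(t) = (2*t)/(-3) = (2*t)*(-⅓) = -2*t/3)
E(q, A) = -3 + q
h(y) = 3/(-2 + y² + 322*y/3) (h(y) = 3/(-2 + ((y² + 108*y) - 2*y/3)) = 3/(-2 + (y² + 322*y/3)) = 3/(-2 + y² + 322*y/3))
20095/h(E(9, 12)) = 20095/((9/(-6 + 3*(-3 + 9)² + 322*(-3 + 9)))) = 20095/((9/(-6 + 3*6² + 322*6))) = 20095/((9/(-6 + 3*36 + 1932))) = 20095/((9/(-6 + 108 + 1932))) = 20095/((9/2034)) = 20095/((9*(1/2034))) = 20095/(1/226) = 20095*226 = 4541470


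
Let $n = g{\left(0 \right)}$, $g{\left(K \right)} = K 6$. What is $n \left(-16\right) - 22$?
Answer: $-22$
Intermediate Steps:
$g{\left(K \right)} = 6 K$
$n = 0$ ($n = 6 \cdot 0 = 0$)
$n \left(-16\right) - 22 = 0 \left(-16\right) - 22 = 0 - 22 = -22$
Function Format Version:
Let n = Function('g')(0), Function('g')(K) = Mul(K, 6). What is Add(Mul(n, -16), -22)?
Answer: -22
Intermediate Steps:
Function('g')(K) = Mul(6, K)
n = 0 (n = Mul(6, 0) = 0)
Add(Mul(n, -16), -22) = Add(Mul(0, -16), -22) = Add(0, -22) = -22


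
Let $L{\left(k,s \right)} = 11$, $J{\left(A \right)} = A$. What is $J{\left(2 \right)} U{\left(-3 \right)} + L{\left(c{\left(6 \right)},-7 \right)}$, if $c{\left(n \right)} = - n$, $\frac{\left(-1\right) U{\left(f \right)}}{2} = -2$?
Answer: $19$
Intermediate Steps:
$U{\left(f \right)} = 4$ ($U{\left(f \right)} = \left(-2\right) \left(-2\right) = 4$)
$J{\left(2 \right)} U{\left(-3 \right)} + L{\left(c{\left(6 \right)},-7 \right)} = 2 \cdot 4 + 11 = 8 + 11 = 19$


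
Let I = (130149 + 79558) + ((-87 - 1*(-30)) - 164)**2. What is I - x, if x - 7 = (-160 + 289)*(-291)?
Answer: 296080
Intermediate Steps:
x = -37532 (x = 7 + (-160 + 289)*(-291) = 7 + 129*(-291) = 7 - 37539 = -37532)
I = 258548 (I = 209707 + ((-87 + 30) - 164)**2 = 209707 + (-57 - 164)**2 = 209707 + (-221)**2 = 209707 + 48841 = 258548)
I - x = 258548 - 1*(-37532) = 258548 + 37532 = 296080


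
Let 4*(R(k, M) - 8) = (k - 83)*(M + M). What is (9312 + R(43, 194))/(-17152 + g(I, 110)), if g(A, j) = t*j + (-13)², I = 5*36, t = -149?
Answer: -5440/33373 ≈ -0.16301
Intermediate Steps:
I = 180
R(k, M) = 8 + M*(-83 + k)/2 (R(k, M) = 8 + ((k - 83)*(M + M))/4 = 8 + ((-83 + k)*(2*M))/4 = 8 + (2*M*(-83 + k))/4 = 8 + M*(-83 + k)/2)
g(A, j) = 169 - 149*j (g(A, j) = -149*j + (-13)² = -149*j + 169 = 169 - 149*j)
(9312 + R(43, 194))/(-17152 + g(I, 110)) = (9312 + (8 - 83/2*194 + (½)*194*43))/(-17152 + (169 - 149*110)) = (9312 + (8 - 8051 + 4171))/(-17152 + (169 - 16390)) = (9312 - 3872)/(-17152 - 16221) = 5440/(-33373) = 5440*(-1/33373) = -5440/33373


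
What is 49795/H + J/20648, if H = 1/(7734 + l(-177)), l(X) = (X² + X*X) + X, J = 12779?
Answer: 72192757152179/20648 ≈ 3.4964e+9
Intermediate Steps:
l(X) = X + 2*X² (l(X) = (X² + X²) + X = 2*X² + X = X + 2*X²)
H = 1/70215 (H = 1/(7734 - 177*(1 + 2*(-177))) = 1/(7734 - 177*(1 - 354)) = 1/(7734 - 177*(-353)) = 1/(7734 + 62481) = 1/70215 ≈ 1.4242e-5)
49795/H + J/20648 = 49795/(1/70215) + 12779/20648 = 49795*70215 + 12779*(1/20648) = 3496355925 + 12779/20648 = 72192757152179/20648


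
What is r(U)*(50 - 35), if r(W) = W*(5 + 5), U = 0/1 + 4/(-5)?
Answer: -120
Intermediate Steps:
U = -4/5 (U = 0*1 + 4*(-1/5) = 0 - 4/5 = -4/5 ≈ -0.80000)
r(W) = 10*W (r(W) = W*10 = 10*W)
r(U)*(50 - 35) = (10*(-4/5))*(50 - 35) = -8*15 = -120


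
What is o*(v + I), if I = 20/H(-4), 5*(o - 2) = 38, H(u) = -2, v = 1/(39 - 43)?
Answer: -492/5 ≈ -98.400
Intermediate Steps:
v = -¼ (v = 1/(-4) = -¼ ≈ -0.25000)
o = 48/5 (o = 2 + (⅕)*38 = 2 + 38/5 = 48/5 ≈ 9.6000)
I = -10 (I = 20/(-2) = 20*(-½) = -10)
o*(v + I) = 48*(-¼ - 10)/5 = (48/5)*(-41/4) = -492/5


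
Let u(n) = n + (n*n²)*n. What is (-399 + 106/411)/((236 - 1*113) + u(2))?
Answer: -163883/57951 ≈ -2.8280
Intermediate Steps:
u(n) = n + n⁴ (u(n) = n + n³*n = n + n⁴)
(-399 + 106/411)/((236 - 1*113) + u(2)) = (-399 + 106/411)/((236 - 1*113) + (2 + 2⁴)) = (-399 + 106*(1/411))/((236 - 113) + (2 + 16)) = (-399 + 106/411)/(123 + 18) = -163883/411/141 = -163883/411*1/141 = -163883/57951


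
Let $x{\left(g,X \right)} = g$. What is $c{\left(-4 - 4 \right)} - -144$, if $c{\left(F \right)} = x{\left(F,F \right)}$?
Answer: $136$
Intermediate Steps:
$c{\left(F \right)} = F$
$c{\left(-4 - 4 \right)} - -144 = \left(-4 - 4\right) - -144 = \left(-4 - 4\right) + 144 = -8 + 144 = 136$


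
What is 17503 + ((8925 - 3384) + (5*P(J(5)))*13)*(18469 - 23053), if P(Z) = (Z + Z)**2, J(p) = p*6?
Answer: -1098038441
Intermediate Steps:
J(p) = 6*p
P(Z) = 4*Z**2 (P(Z) = (2*Z)**2 = 4*Z**2)
17503 + ((8925 - 3384) + (5*P(J(5)))*13)*(18469 - 23053) = 17503 + ((8925 - 3384) + (5*(4*(6*5)**2))*13)*(18469 - 23053) = 17503 + (5541 + (5*(4*30**2))*13)*(-4584) = 17503 + (5541 + (5*(4*900))*13)*(-4584) = 17503 + (5541 + (5*3600)*13)*(-4584) = 17503 + (5541 + 18000*13)*(-4584) = 17503 + (5541 + 234000)*(-4584) = 17503 + 239541*(-4584) = 17503 - 1098055944 = -1098038441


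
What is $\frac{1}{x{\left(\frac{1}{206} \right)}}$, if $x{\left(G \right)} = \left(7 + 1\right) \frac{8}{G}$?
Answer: $\frac{1}{13184} \approx 7.5849 \cdot 10^{-5}$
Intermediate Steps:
$x{\left(G \right)} = \frac{64}{G}$ ($x{\left(G \right)} = 8 \frac{8}{G} = \frac{64}{G}$)
$\frac{1}{x{\left(\frac{1}{206} \right)}} = \frac{1}{64 \frac{1}{\frac{1}{206}}} = \frac{1}{64 \cdot 206} = \frac{1}{13184}$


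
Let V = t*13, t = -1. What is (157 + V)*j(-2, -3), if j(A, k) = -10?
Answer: -1440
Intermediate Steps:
V = -13 (V = -1*13 = -13)
(157 + V)*j(-2, -3) = (157 - 13)*(-10) = 144*(-10) = -1440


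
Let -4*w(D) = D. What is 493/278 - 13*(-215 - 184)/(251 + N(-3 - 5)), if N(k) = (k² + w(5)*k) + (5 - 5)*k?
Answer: 123247/6950 ≈ 17.733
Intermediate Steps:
w(D) = -D/4
N(k) = k² - 5*k/4 (N(k) = (k² + (-¼*5)*k) + (5 - 5)*k = (k² - 5*k/4) + 0*k = (k² - 5*k/4) + 0 = k² - 5*k/4)
493/278 - 13*(-215 - 184)/(251 + N(-3 - 5)) = 493/278 - 13*(-215 - 184)/(251 + (-3 - 5)*(-5 + 4*(-3 - 5))/4) = 493*(1/278) - 13*(-399/(251 + (¼)*(-8)*(-5 + 4*(-8)))) = 493/278 - 13*(-399/(251 + (¼)*(-8)*(-5 - 32))) = 493/278 - 13*(-399/(251 + (¼)*(-8)*(-37))) = 493/278 - 13*(-399/(251 + 74)) = 493/278 - 13/(325*(-1/399)) = 493/278 - 13/(-325/399) = 493/278 - 13*(-399/325) = 493/278 + 399/25 = 123247/6950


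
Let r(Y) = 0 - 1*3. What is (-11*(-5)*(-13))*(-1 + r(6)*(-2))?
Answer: -3575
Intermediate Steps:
r(Y) = -3 (r(Y) = 0 - 3 = -3)
(-11*(-5)*(-13))*(-1 + r(6)*(-2)) = (-11*(-5)*(-13))*(-1 - 3*(-2)) = (55*(-13))*(-1 + 6) = -715*5 = -3575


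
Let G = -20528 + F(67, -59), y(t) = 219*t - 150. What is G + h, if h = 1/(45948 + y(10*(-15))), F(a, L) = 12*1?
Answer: -265641167/12948 ≈ -20516.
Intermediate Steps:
F(a, L) = 12
y(t) = -150 + 219*t
h = 1/12948 (h = 1/(45948 + (-150 + 219*(10*(-15)))) = 1/(45948 + (-150 + 219*(-150))) = 1/(45948 + (-150 - 32850)) = 1/(45948 - 33000) = 1/12948 ≈ 7.7232e-5)
G = -20516 (G = -20528 + 12 = -20516)
G + h = -20516 + 1/12948 = -265641167/12948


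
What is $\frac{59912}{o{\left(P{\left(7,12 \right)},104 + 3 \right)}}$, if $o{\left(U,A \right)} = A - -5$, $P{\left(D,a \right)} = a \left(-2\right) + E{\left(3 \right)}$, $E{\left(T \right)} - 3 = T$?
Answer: $\frac{7489}{14} \approx 534.93$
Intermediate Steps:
$E{\left(T \right)} = 3 + T$
$P{\left(D,a \right)} = 6 - 2 a$ ($P{\left(D,a \right)} = a \left(-2\right) + \left(3 + 3\right) = - 2 a + 6 = 6 - 2 a$)
$o{\left(U,A \right)} = 5 + A$ ($o{\left(U,A \right)} = A + 5 = 5 + A$)
$\frac{59912}{o{\left(P{\left(7,12 \right)},104 + 3 \right)}} = \frac{59912}{5 + \left(104 + 3\right)} = \frac{59912}{5 + 107} = \frac{59912}{112} = 59912 \cdot \frac{1}{112} = \frac{7489}{14}$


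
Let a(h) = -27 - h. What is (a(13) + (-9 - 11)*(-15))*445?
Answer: 115700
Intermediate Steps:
(a(13) + (-9 - 11)*(-15))*445 = ((-27 - 1*13) + (-9 - 11)*(-15))*445 = ((-27 - 13) - 20*(-15))*445 = (-40 + 300)*445 = 260*445 = 115700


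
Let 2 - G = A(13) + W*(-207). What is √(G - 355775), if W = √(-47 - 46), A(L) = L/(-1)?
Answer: √(-355760 + 207*I*√93) ≈ 1.673 + 596.46*I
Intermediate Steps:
A(L) = -L (A(L) = L*(-1) = -L)
W = I*√93 (W = √(-93) = I*√93 ≈ 9.6436*I)
G = 15 + 207*I*√93 (G = 2 - (-1*13 + (I*√93)*(-207)) = 2 - (-13 - 207*I*√93) = 2 + (13 + 207*I*√93) = 15 + 207*I*√93 ≈ 15.0 + 1996.2*I)
√(G - 355775) = √((15 + 207*I*√93) - 355775) = √(-355760 + 207*I*√93)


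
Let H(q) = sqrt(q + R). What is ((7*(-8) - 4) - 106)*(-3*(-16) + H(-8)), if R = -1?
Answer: -7968 - 498*I ≈ -7968.0 - 498.0*I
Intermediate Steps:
H(q) = sqrt(-1 + q) (H(q) = sqrt(q - 1) = sqrt(-1 + q))
((7*(-8) - 4) - 106)*(-3*(-16) + H(-8)) = ((7*(-8) - 4) - 106)*(-3*(-16) + sqrt(-1 - 8)) = ((-56 - 4) - 106)*(48 + sqrt(-9)) = (-60 - 106)*(48 + 3*I) = -166*(48 + 3*I) = -7968 - 498*I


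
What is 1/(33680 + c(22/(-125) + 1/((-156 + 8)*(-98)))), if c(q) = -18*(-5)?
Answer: 1/33770 ≈ 2.9612e-5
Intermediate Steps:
c(q) = 90
1/(33680 + c(22/(-125) + 1/((-156 + 8)*(-98)))) = 1/(33680 + 90) = 1/33770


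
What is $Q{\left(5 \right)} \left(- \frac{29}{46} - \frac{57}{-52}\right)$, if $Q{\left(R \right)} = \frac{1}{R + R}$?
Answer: $\frac{557}{11960} \approx 0.046572$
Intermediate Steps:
$Q{\left(R \right)} = \frac{1}{2 R}$
$Q{\left(5 \right)} \left(- \frac{29}{46} - \frac{57}{-52}\right) = \frac{1}{2 \cdot 5} \left(- \frac{29}{46} - \frac{57}{-52}\right) = \frac{1}{2} \cdot \frac{1}{5} \left(\left(-29\right) \frac{1}{46} - - \frac{57}{52}\right) = \frac{- \frac{29}{46} + \frac{57}{52}}{10} = \frac{1}{10} \cdot \frac{557}{1196} = \frac{557}{11960}$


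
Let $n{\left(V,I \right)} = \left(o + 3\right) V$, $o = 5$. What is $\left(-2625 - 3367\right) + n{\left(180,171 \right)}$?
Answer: $-4552$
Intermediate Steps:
$n{\left(V,I \right)} = 8 V$ ($n{\left(V,I \right)} = \left(5 + 3\right) V = 8 V$)
$\left(-2625 - 3367\right) + n{\left(180,171 \right)} = \left(-2625 - 3367\right) + 8 \cdot 180 = \left(-2625 - 3367\right) + 1440 = -5992 + 1440 = -4552$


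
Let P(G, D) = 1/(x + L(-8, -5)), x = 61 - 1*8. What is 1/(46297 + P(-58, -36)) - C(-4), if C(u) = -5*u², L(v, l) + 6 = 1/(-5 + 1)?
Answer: 692603627/8657543 ≈ 80.000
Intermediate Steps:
L(v, l) = -25/4 (L(v, l) = -6 + 1/(-5 + 1) = -6 + 1/(-4) = -6 - ¼ = -25/4)
x = 53 (x = 61 - 8 = 53)
P(G, D) = 4/187 (P(G, D) = 1/(53 - 25/4) = 1/(187/4) = 4/187)
1/(46297 + P(-58, -36)) - C(-4) = 1/(46297 + 4/187) - (-5)*(-4)² = 1/(8657543/187) - (-5)*16 = 187/8657543 - 1*(-80) = 187/8657543 + 80 = 692603627/8657543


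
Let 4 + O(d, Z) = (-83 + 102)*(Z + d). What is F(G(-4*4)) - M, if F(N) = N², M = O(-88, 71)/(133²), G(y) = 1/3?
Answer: 20632/159201 ≈ 0.12960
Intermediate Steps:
O(d, Z) = -4 + 19*Z + 19*d (O(d, Z) = -4 + (-83 + 102)*(Z + d) = -4 + 19*(Z + d) = -4 + (19*Z + 19*d) = -4 + 19*Z + 19*d)
G(y) = ⅓ (G(y) = 1*(⅓) = ⅓)
M = -327/17689 (M = (-4 + 19*71 + 19*(-88))/(133²) = (-4 + 1349 - 1672)/17689 = -327*1/17689 = -327/17689 ≈ -0.018486)
F(G(-4*4)) - M = (⅓)² - 1*(-327/17689) = ⅑ + 327/17689 = 20632/159201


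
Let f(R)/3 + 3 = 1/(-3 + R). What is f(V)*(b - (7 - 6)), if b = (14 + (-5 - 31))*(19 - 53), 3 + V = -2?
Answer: -56025/8 ≈ -7003.1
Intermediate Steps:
V = -5 (V = -3 - 2 = -5)
f(R) = -9 + 3/(-3 + R)
b = 748 (b = (14 - 36)*(-34) = -22*(-34) = 748)
f(V)*(b - (7 - 6)) = (3*(10 - 3*(-5))/(-3 - 5))*(748 - (7 - 6)) = (3*(10 + 15)/(-8))*(748 - 1*1) = (3*(-1/8)*25)*(748 - 1) = -75/8*747 = -56025/8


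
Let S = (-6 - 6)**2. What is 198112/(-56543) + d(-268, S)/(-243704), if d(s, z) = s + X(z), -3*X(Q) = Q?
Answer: -12065704815/3444938818 ≈ -3.5024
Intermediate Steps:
S = 144 (S = (-12)**2 = 144)
X(Q) = -Q/3
d(s, z) = s - z/3
198112/(-56543) + d(-268, S)/(-243704) = 198112/(-56543) + (-268 - 1/3*144)/(-243704) = 198112*(-1/56543) + (-268 - 48)*(-1/243704) = -198112/56543 - 316*(-1/243704) = -198112/56543 + 79/60926 = -12065704815/3444938818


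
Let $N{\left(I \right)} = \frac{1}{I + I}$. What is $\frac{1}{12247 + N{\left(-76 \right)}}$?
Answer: $\frac{152}{1861543} \approx 8.1653 \cdot 10^{-5}$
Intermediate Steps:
$N{\left(I \right)} = \frac{1}{2 I}$
$\frac{1}{12247 + N{\left(-76 \right)}} = \frac{1}{12247 + \frac{1}{2 \left(-76\right)}} = \frac{1}{12247 + \frac{1}{2} \left(- \frac{1}{76}\right)} = \frac{1}{12247 - \frac{1}{152}} = \frac{1}{\frac{1861543}{152}} = \frac{152}{1861543}$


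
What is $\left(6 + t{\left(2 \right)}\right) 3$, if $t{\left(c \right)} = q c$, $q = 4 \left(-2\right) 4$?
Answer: $-174$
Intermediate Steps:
$q = -32$ ($q = \left(-8\right) 4 = -32$)
$t{\left(c \right)} = - 32 c$
$\left(6 + t{\left(2 \right)}\right) 3 = \left(6 - 64\right) 3 = \left(-58\right) 3 = -174$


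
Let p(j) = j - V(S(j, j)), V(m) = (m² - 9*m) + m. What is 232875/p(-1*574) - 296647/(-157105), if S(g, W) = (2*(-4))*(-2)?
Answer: -103639831/314210 ≈ -329.84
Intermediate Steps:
S(g, W) = 16 (S(g, W) = -8*(-2) = 16)
V(m) = m² - 8*m
p(j) = -128 + j (p(j) = j - 16*(-8 + 16) = j - 16*8 = j - 1*128 = j - 128 = -128 + j)
232875/p(-1*574) - 296647/(-157105) = 232875/(-128 - 1*574) - 296647/(-157105) = 232875/(-128 - 574) - 296647*(-1/157105) = 232875/(-702) + 22819/12085 = 232875*(-1/702) + 22819/12085 = -8625/26 + 22819/12085 = -103639831/314210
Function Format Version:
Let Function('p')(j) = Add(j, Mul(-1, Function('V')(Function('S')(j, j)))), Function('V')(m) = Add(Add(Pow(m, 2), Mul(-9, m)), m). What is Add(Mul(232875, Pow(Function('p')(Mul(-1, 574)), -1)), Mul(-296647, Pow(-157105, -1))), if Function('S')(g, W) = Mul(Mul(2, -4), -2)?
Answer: Rational(-103639831, 314210) ≈ -329.84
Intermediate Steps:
Function('S')(g, W) = 16 (Function('S')(g, W) = Mul(-8, -2) = 16)
Function('V')(m) = Add(Pow(m, 2), Mul(-8, m))
Function('p')(j) = Add(-128, j) (Function('p')(j) = Add(j, Mul(-1, Mul(16, Add(-8, 16)))) = Add(j, Mul(-1, Mul(16, 8))) = Add(j, Mul(-1, 128)) = Add(j, -128) = Add(-128, j))
Add(Mul(232875, Pow(Function('p')(Mul(-1, 574)), -1)), Mul(-296647, Pow(-157105, -1))) = Add(Mul(232875, Pow(Add(-128, Mul(-1, 574)), -1)), Mul(-296647, Pow(-157105, -1))) = Add(Mul(232875, Pow(Add(-128, -574), -1)), Mul(-296647, Rational(-1, 157105))) = Add(Mul(232875, Pow(-702, -1)), Rational(22819, 12085)) = Add(Mul(232875, Rational(-1, 702)), Rational(22819, 12085)) = Add(Rational(-8625, 26), Rational(22819, 12085)) = Rational(-103639831, 314210)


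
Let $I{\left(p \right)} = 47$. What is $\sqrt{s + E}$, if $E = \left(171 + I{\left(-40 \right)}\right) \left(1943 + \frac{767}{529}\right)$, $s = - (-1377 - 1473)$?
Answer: $\frac{\sqrt{225745502}}{23} \approx 653.25$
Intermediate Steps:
$s = 2850$ ($s = \left(-1\right) \left(-2850\right) = 2850$)
$E = \frac{224237852}{529}$ ($E = \left(171 + 47\right) \left(1943 + \frac{767}{529}\right) = 218 \left(1943 + 767 \cdot \frac{1}{529}\right) = 218 \left(1943 + \frac{767}{529}\right) = 218 \cdot \frac{1028614}{529} = \frac{224237852}{529} \approx 4.2389 \cdot 10^{5}$)
$\sqrt{s + E} = \sqrt{2850 + \frac{224237852}{529}} = \sqrt{\frac{225745502}{529}} = \frac{\sqrt{225745502}}{23}$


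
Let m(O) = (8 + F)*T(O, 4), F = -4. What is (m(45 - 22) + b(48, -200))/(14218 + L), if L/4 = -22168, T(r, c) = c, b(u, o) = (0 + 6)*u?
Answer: -152/37227 ≈ -0.0040831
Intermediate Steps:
b(u, o) = 6*u
L = -88672 (L = 4*(-22168) = -88672)
m(O) = 16 (m(O) = (8 - 4)*4 = 4*4 = 16)
(m(45 - 22) + b(48, -200))/(14218 + L) = (16 + 6*48)/(14218 - 88672) = (16 + 288)/(-74454) = 304*(-1/74454) = -152/37227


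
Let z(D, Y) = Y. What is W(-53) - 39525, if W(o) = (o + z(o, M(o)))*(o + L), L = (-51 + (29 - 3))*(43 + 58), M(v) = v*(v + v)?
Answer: -14386095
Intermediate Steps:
M(v) = 2*v² (M(v) = v*(2*v) = 2*v²)
L = -2525 (L = (-51 + 26)*101 = -25*101 = -2525)
W(o) = (-2525 + o)*(o + 2*o²) (W(o) = (o + 2*o²)*(o - 2525) = (o + 2*o²)*(-2525 + o) = (-2525 + o)*(o + 2*o²))
W(-53) - 39525 = -53*(-2525 - 5049*(-53) + 2*(-53)²) - 39525 = -53*(-2525 + 267597 + 2*2809) - 39525 = -53*(-2525 + 267597 + 5618) - 39525 = -53*270690 - 39525 = -14346570 - 39525 = -14386095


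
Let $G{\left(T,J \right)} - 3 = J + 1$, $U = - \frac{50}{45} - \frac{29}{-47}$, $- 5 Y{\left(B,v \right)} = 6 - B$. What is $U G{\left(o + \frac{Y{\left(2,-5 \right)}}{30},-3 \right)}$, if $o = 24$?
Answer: $- \frac{209}{423} \approx -0.49409$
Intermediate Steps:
$Y{\left(B,v \right)} = - \frac{6}{5} + \frac{B}{5}$ ($Y{\left(B,v \right)} = - \frac{6 - B}{5} = - \frac{6}{5} + \frac{B}{5}$)
$U = - \frac{209}{423}$ ($U = \left(-50\right) \frac{1}{45} - - \frac{29}{47} = - \frac{10}{9} + \frac{29}{47} = - \frac{209}{423} \approx -0.49409$)
$G{\left(T,J \right)} = 4 + J$ ($G{\left(T,J \right)} = 3 + \left(J + 1\right) = 3 + \left(1 + J\right) = 4 + J$)
$U G{\left(o + \frac{Y{\left(2,-5 \right)}}{30},-3 \right)} = - \frac{209 \left(4 - 3\right)}{423} = \left(- \frac{209}{423}\right) 1 = - \frac{209}{423}$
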